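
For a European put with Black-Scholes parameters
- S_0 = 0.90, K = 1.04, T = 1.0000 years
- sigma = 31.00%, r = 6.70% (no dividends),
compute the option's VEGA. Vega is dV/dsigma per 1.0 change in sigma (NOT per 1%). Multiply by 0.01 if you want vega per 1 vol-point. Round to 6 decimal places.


d1 = -0.0952620284; d2 = -0.4052620284
phi(d1) = 0.3971362095; exp(-qT) = 1.0000000000; exp(-rT) = 0.9351952013
Vega = S * exp(-qT) * phi(d1) * sqrt(T) = 0.9000 * 1.0000000000 * 0.3971362095 * 1.0000000000 = 0.357423

Answer: Vega = 0.357423


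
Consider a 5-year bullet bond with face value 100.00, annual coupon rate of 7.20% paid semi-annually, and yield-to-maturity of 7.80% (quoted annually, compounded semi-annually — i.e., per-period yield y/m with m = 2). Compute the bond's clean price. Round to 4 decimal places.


Coupon per period c = face * coupon_rate / m = 3.600000
Periods per year m = 2; per-period yield y/m = 0.039000
Number of cashflows N = 10
Cashflows (t years, CF_t, discount factor 1/(1+y/m)^(m*t), PV):
  t = 0.5000: CF_t = 3.600000, DF = 0.962464, PV = 3.464870
  t = 1.0000: CF_t = 3.600000, DF = 0.926337, PV = 3.334812
  t = 1.5000: CF_t = 3.600000, DF = 0.891566, PV = 3.209637
  t = 2.0000: CF_t = 3.600000, DF = 0.858100, PV = 3.089159
  t = 2.5000: CF_t = 3.600000, DF = 0.825890, PV = 2.973204
  t = 3.0000: CF_t = 3.600000, DF = 0.794889, PV = 2.861602
  t = 3.5000: CF_t = 3.600000, DF = 0.765052, PV = 2.754189
  t = 4.0000: CF_t = 3.600000, DF = 0.736335, PV = 2.650807
  t = 4.5000: CF_t = 3.600000, DF = 0.708696, PV = 2.551306
  t = 5.0000: CF_t = 103.600000, DF = 0.682094, PV = 70.664986
Price P = sum_t PV_t = 97.554573

Answer: Price = 97.5546


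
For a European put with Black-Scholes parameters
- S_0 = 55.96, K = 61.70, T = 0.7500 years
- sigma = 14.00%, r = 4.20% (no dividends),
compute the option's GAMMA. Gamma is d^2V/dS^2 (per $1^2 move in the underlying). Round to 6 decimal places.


Answer: Gamma = 0.052276

Derivation:
d1 = -0.4849476772; d2 = -0.6061912337
phi(d1) = 0.3546848402; exp(-qT) = 1.0000000000; exp(-rT) = 0.9689909565
Gamma = exp(-qT) * phi(d1) / (S * sigma * sqrt(T)) = 1.0000000000 * 0.3546848402 / (55.9600 * 0.1400 * 0.8660254038) = 0.052276


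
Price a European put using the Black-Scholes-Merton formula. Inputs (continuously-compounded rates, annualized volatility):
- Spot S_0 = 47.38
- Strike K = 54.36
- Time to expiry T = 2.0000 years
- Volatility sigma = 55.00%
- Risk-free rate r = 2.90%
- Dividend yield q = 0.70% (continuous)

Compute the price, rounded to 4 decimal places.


Answer: Price = 17.2222

Derivation:
d1 = (ln(S/K) + (r - q + 0.5*sigma^2) * T) / (sigma * sqrt(T)) = 0.26879264
d2 = d1 - sigma * sqrt(T) = -0.50902482
exp(-rT) = 0.94364995; exp(-qT) = 0.98609754
P = K * exp(-rT) * N(-d2) - S_0 * exp(-qT) * N(-d1)
N(-d1) = 0.39404463; N(-d2) = 0.69463259
P = 54.3600 * 0.94364995 * 0.69463259 - 47.3800 * 0.98609754 * 0.39404463 = 17.2222


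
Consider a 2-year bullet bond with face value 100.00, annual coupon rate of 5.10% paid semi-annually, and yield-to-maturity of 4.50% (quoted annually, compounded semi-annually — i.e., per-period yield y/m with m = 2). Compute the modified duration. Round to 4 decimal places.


Answer: Modified duration = 1.8847

Derivation:
Coupon per period c = face * coupon_rate / m = 2.550000
Periods per year m = 2; per-period yield y/m = 0.022500
Number of cashflows N = 4
Cashflows (t years, CF_t, discount factor 1/(1+y/m)^(m*t), PV):
  t = 0.5000: CF_t = 2.550000, DF = 0.977995, PV = 2.493888
  t = 1.0000: CF_t = 2.550000, DF = 0.956474, PV = 2.439010
  t = 1.5000: CF_t = 2.550000, DF = 0.935427, PV = 2.385340
  t = 2.0000: CF_t = 102.550000, DF = 0.914843, PV = 93.817185
Price P = sum_t PV_t = 101.135422
First compute Macaulay numerator sum_t t * PV_t:
  t * PV_t at t = 0.5000: 1.246944
  t * PV_t at t = 1.0000: 2.439010
  t * PV_t at t = 1.5000: 3.578010
  t * PV_t at t = 2.0000: 187.634370
Macaulay duration D = 194.898333 / 101.135422 = 1.927103
Modified duration = D / (1 + y/m) = 1.927103 / (1 + 0.022500) = 1.884697


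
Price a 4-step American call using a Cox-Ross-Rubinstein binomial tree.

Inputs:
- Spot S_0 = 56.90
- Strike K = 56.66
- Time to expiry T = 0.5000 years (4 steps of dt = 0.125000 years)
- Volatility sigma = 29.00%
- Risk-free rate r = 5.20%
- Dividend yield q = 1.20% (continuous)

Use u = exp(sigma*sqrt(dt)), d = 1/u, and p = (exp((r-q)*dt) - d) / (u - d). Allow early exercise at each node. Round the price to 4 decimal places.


dt = T/N = 0.125000
u = exp(sigma*sqrt(dt)) = 1.107971; d = 1/u = 0.902551
p = (exp((r-q)*dt) - d) / (u - d) = 0.498791
Discount per step: exp(-r*dt) = 0.993521
Stock lattice S(k, i) with i counting down-moves:
  k=0: S(0,0) = 56.9000
  k=1: S(1,0) = 63.0436; S(1,1) = 51.3551
  k=2: S(2,0) = 69.8504; S(2,1) = 56.9000; S(2,2) = 46.3506
  k=3: S(3,0) = 77.3923; S(3,1) = 63.0436; S(3,2) = 51.3551; S(3,3) = 41.8338
  k=4: S(4,0) = 85.7484; S(4,1) = 69.8504; S(4,2) = 56.9000; S(4,3) = 46.3506; S(4,4) = 37.7571
Terminal payoffs V(N, i) = max(S_T - K, 0):
  V(4,0) = 29.088387; V(4,1) = 13.190435; V(4,2) = 0.240000; V(4,3) = 0.000000; V(4,4) = 0.000000
Backward induction: V(k, i) = exp(-r*dt) * [p * V(k+1, i) + (1-p) * V(k+1, i+1)]; then take max(V_cont, immediate exercise) for American.
  V(3,0) = exp(-r*dt) * [p*29.088387 + (1-p)*13.190435] = 20.983355; exercise = 20.732261; V(3,0) = max -> 20.983355
  V(3,1) = exp(-r*dt) * [p*13.190435 + (1-p)*0.240000] = 6.656155; exercise = 6.383554; V(3,1) = max -> 6.656155
  V(3,2) = exp(-r*dt) * [p*0.240000 + (1-p)*0.000000] = 0.118934; exercise = 0.000000; V(3,2) = max -> 0.118934
  V(3,3) = exp(-r*dt) * [p*0.000000 + (1-p)*0.000000] = 0.000000; exercise = 0.000000; V(3,3) = max -> 0.000000
  V(2,0) = exp(-r*dt) * [p*20.983355 + (1-p)*6.656155] = 13.713010; exercise = 13.190435; V(2,0) = max -> 13.713010
  V(2,1) = exp(-r*dt) * [p*6.656155 + (1-p)*0.118934] = 3.357745; exercise = 0.240000; V(2,1) = max -> 3.357745
  V(2,2) = exp(-r*dt) * [p*0.118934 + (1-p)*0.000000] = 0.058939; exercise = 0.000000; V(2,2) = max -> 0.058939
  V(1,0) = exp(-r*dt) * [p*13.713010 + (1-p)*3.357745] = 8.467640; exercise = 6.383554; V(1,0) = max -> 8.467640
  V(1,1) = exp(-r*dt) * [p*3.357745 + (1-p)*0.058939] = 1.693312; exercise = 0.000000; V(1,1) = max -> 1.693312
  V(0,0) = exp(-r*dt) * [p*8.467640 + (1-p)*1.693312] = 5.039424; exercise = 0.240000; V(0,0) = max -> 5.039424

Answer: Price = V(0,0) = 5.0394


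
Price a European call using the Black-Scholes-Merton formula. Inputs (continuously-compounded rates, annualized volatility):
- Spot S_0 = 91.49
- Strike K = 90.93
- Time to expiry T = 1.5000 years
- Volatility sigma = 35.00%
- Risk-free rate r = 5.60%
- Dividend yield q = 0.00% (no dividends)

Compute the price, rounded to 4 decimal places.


d1 = (ln(S/K) + (r - q + 0.5*sigma^2) * T) / (sigma * sqrt(T)) = 0.42461251
d2 = d1 - sigma * sqrt(T) = -0.00404820
exp(-rT) = 0.91943126; exp(-qT) = 1.00000000
C = S_0 * exp(-qT) * N(d1) - K * exp(-rT) * N(d2)
N(d1) = 0.66444041; N(d2) = 0.49838501
C = 91.4900 * 1.00000000 * 0.66444041 - 90.9300 * 0.91943126 * 0.49838501 = 19.1227

Answer: Price = 19.1227


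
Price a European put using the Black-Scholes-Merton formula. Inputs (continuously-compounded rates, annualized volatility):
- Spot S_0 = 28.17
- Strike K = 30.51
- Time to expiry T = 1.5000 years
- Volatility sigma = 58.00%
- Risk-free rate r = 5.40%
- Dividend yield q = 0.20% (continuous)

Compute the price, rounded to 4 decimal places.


Answer: Price = 7.8272

Derivation:
d1 = (ln(S/K) + (r - q + 0.5*sigma^2) * T) / (sigma * sqrt(T)) = 0.35264640
d2 = d1 - sigma * sqrt(T) = -0.35770563
exp(-rT) = 0.92219369; exp(-qT) = 0.99700450
P = K * exp(-rT) * N(-d2) - S_0 * exp(-qT) * N(-d1)
N(-d1) = 0.36217677; N(-d2) = 0.63971819
P = 30.5100 * 0.92219369 * 0.63971819 - 28.1700 * 0.99700450 * 0.36217677 = 7.8272


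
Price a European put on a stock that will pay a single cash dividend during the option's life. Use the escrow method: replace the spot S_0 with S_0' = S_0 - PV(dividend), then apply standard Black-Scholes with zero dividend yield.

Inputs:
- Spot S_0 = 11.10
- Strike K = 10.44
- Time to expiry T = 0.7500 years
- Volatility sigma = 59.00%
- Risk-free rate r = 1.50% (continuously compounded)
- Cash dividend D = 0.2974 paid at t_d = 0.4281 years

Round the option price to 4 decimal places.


Answer: Price = 1.8978

Derivation:
PV(D) = D * exp(-r * t_d) = 0.2974 * 0.99359907 = 0.29549636
S_0' = S_0 - PV(D) = 11.1000 - 0.29549636 = 10.80450364
d1 = (ln(S_0'/K) + (r + sigma^2/2)*T) / (sigma*sqrt(T)) = 0.34466043
d2 = d1 - sigma*sqrt(T) = -0.16629455
exp(-rT) = 0.98881304
N(-d1) = 0.36517483; N(-d2) = 0.56603742
P = K * exp(-rT) * N(-d2) - S_0' * N(-d1) = 10.4400 * 0.98881304 * 0.56603742 - 10.80450364 * 0.36517483 = 1.8978


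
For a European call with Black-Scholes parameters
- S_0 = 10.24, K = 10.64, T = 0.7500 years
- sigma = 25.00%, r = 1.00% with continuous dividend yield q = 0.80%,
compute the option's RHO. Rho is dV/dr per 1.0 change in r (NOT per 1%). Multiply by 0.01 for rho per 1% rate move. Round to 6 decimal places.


d1 = -0.0618058743; d2 = -0.2783122252
phi(d1) = 0.3981810346; exp(-qT) = 0.9940179641; exp(-rT) = 0.9925280548
N(d2) = 0.3903863462
Rho = K*T*exp(-rT)*N(d2) = 10.6400 * 0.7500 * 0.9925280548 * 0.3903863462 = 3.092006

Answer: Rho = 3.092006


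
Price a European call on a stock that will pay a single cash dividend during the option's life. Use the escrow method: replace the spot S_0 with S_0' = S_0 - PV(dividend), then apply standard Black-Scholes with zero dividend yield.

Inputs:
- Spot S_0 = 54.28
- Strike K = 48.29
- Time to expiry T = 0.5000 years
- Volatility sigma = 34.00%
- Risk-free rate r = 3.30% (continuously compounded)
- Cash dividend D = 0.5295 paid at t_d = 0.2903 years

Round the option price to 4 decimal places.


Answer: Price = 8.5957

Derivation:
PV(D) = D * exp(-r * t_d) = 0.5295 * 0.99046584 = 0.52445166
S_0' = S_0 - PV(D) = 54.2800 - 0.52445166 = 53.75554834
d1 = (ln(S_0'/K) + (r + sigma^2/2)*T) / (sigma*sqrt(T)) = 0.63482544
d2 = d1 - sigma*sqrt(T) = 0.39440913
exp(-rT) = 0.98363538
N(d1) = 0.73722886; N(d2) = 0.65336050
C = S_0' * N(d1) - K * exp(-rT) * N(d2) = 53.75554834 * 0.73722886 - 48.2900 * 0.98363538 * 0.65336050 = 8.5957


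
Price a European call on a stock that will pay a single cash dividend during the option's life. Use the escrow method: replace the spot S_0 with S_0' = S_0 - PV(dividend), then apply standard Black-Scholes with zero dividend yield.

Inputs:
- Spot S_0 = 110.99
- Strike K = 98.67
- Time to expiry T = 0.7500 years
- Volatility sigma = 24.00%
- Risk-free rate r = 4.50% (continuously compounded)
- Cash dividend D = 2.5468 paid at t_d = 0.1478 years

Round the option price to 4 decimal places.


PV(D) = D * exp(-r * t_d) = 2.5468 * 0.99337107 = 2.52991744
S_0' = S_0 - PV(D) = 110.9900 - 2.52991744 = 108.46008256
d1 = (ln(S_0'/K) + (r + sigma^2/2)*T) / (sigma*sqrt(T)) = 0.72145331
d2 = d1 - sigma*sqrt(T) = 0.51360721
exp(-rT) = 0.96681318
N(d1) = 0.76468467; N(d2) = 0.69623668
C = S_0' * N(d1) - K * exp(-rT) * N(d2) = 108.46008256 * 0.76468467 - 98.6700 * 0.96681318 * 0.69623668 = 16.5199

Answer: Price = 16.5199


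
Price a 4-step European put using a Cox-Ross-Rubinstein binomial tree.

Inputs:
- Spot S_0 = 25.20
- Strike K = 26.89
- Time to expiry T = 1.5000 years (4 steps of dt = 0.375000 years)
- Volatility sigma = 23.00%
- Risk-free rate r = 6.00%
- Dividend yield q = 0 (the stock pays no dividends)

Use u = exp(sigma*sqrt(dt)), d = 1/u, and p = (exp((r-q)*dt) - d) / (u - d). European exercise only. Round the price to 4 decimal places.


Answer: Price = V(0,0) = 2.5352

Derivation:
dt = T/N = 0.375000
u = exp(sigma*sqrt(dt)) = 1.151247; d = 1/u = 0.868623
p = (exp((r-q)*dt) - d) / (u - d) = 0.545360
Discount per step: exp(-r*dt) = 0.977751
Stock lattice S(k, i) with i counting down-moves:
  k=0: S(0,0) = 25.2000
  k=1: S(1,0) = 29.0114; S(1,1) = 21.8893
  k=2: S(2,0) = 33.3993; S(2,1) = 25.2000; S(2,2) = 19.0136
  k=3: S(3,0) = 38.4509; S(3,1) = 29.0114; S(3,2) = 21.8893; S(3,3) = 16.5156
  k=4: S(4,0) = 44.2664; S(4,1) = 33.3993; S(4,2) = 25.2000; S(4,3) = 19.0136; S(4,4) = 14.3459
Terminal payoffs V(N, i) = max(K - S_T, 0):
  V(4,0) = 0.000000; V(4,1) = 0.000000; V(4,2) = 1.690000; V(4,3) = 7.876435; V(4,4) = 12.544141
Backward induction: V(k, i) = exp(-r*dt) * [p * V(k+1, i) + (1-p) * V(k+1, i+1)].
  V(3,0) = exp(-r*dt) * [p*0.000000 + (1-p)*0.000000] = 0.000000
  V(3,1) = exp(-r*dt) * [p*0.000000 + (1-p)*1.690000] = 0.751247
  V(3,2) = exp(-r*dt) * [p*1.690000 + (1-p)*7.876435] = 4.402422
  V(3,3) = exp(-r*dt) * [p*7.876435 + (1-p)*12.544141] = 9.776104
  V(2,0) = exp(-r*dt) * [p*0.000000 + (1-p)*0.751247] = 0.333948
  V(2,1) = exp(-r*dt) * [p*0.751247 + (1-p)*4.402422] = 2.357569
  V(2,2) = exp(-r*dt) * [p*4.402422 + (1-p)*9.776104] = 6.693207
  V(1,0) = exp(-r*dt) * [p*0.333948 + (1-p)*2.357569] = 1.226067
  V(1,1) = exp(-r*dt) * [p*2.357569 + (1-p)*6.693207] = 4.232414
  V(0,0) = exp(-r*dt) * [p*1.226067 + (1-p)*4.232414] = 2.535184


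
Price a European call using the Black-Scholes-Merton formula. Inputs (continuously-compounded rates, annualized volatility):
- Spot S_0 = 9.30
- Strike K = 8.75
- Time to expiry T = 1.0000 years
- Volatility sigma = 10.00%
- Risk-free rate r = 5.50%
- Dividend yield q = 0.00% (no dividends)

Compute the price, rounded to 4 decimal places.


d1 = (ln(S/K) + (r - q + 0.5*sigma^2) * T) / (sigma * sqrt(T)) = 1.20960700
d2 = d1 - sigma * sqrt(T) = 1.10960700
exp(-rT) = 0.94648515; exp(-qT) = 1.00000000
C = S_0 * exp(-qT) * N(d1) - K * exp(-rT) * N(d2)
N(d1) = 0.88678513; N(d2) = 0.86641579
C = 9.3000 * 1.00000000 * 0.88678513 - 8.7500 * 0.94648515 * 0.86641579 = 1.0717

Answer: Price = 1.0717


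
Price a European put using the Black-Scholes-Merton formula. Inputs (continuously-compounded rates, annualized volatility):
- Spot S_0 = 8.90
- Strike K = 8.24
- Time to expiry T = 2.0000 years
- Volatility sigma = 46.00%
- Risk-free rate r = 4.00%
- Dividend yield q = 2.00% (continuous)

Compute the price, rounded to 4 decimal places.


d1 = (ln(S/K) + (r - q + 0.5*sigma^2) * T) / (sigma * sqrt(T)) = 0.50519849
d2 = d1 - sigma * sqrt(T) = -0.14533975
exp(-rT) = 0.92311635; exp(-qT) = 0.96078944
P = K * exp(-rT) * N(-d2) - S_0 * exp(-qT) * N(-d1)
N(-d1) = 0.30670972; N(-d2) = 0.55777869
P = 8.2400 * 0.92311635 * 0.55777869 - 8.9000 * 0.96078944 * 0.30670972 = 1.6200

Answer: Price = 1.6200


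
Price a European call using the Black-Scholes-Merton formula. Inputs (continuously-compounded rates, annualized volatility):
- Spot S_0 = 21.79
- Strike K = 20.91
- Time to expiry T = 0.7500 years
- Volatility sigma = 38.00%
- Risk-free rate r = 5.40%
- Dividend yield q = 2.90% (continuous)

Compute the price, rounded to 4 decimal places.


d1 = (ln(S/K) + (r - q + 0.5*sigma^2) * T) / (sigma * sqrt(T)) = 0.34678585
d2 = d1 - sigma * sqrt(T) = 0.01769620
exp(-rT) = 0.96030916; exp(-qT) = 0.97848483
C = S_0 * exp(-qT) * N(d1) - K * exp(-rT) * N(d2)
N(d1) = 0.63562390; N(d2) = 0.50705939
C = 21.7900 * 0.97848483 * 0.63562390 - 20.9100 * 0.96030916 * 0.50705939 = 3.3705

Answer: Price = 3.3705


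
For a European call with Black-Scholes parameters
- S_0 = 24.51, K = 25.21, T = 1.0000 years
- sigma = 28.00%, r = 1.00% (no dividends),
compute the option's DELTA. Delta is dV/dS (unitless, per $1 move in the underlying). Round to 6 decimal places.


Answer: Delta = 0.529950

Derivation:
d1 = 0.0751444869; d2 = -0.2048555131
phi(d1) = 0.3978175165; exp(-qT) = 1.0000000000; exp(-rT) = 0.9900498337
N(d1) = 0.5299501238
Delta = exp(-qT) * N(d1) = 1.0000000000 * 0.5299501238 = 0.529950


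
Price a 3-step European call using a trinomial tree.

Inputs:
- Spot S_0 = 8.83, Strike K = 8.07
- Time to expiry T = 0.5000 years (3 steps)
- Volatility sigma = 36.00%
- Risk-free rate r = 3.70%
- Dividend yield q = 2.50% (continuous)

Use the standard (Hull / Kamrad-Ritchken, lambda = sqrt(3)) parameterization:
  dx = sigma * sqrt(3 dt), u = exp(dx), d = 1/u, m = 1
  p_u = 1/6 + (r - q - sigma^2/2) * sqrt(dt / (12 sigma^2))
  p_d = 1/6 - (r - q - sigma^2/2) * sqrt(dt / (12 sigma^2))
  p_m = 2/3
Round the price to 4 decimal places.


Answer: Price = V(0,0) = 1.3180

Derivation:
dt = T/N = 0.166667; dx = sigma*sqrt(3*dt) = 0.254558
u = exp(dx) = 1.289892; d = 1/u = 0.775259
p_u = 0.149382, p_m = 0.666667, p_d = 0.183951
Discount per step: exp(-r*dt) = 0.993852
Stock lattice S(k, j) with j the centered position index:
  k=0: S(0,+0) = 8.8300
  k=1: S(1,-1) = 6.8455; S(1,+0) = 8.8300; S(1,+1) = 11.3897
  k=2: S(2,-2) = 5.3071; S(2,-1) = 6.8455; S(2,+0) = 8.8300; S(2,+1) = 11.3897; S(2,+2) = 14.6915
  k=3: S(3,-3) = 4.1143; S(3,-2) = 5.3071; S(3,-1) = 6.8455; S(3,+0) = 8.8300; S(3,+1) = 11.3897; S(3,+2) = 14.6915; S(3,+3) = 18.9505
Terminal payoffs V(N, j) = max(S_T - K, 0):
  V(3,-3) = 0.000000; V(3,-2) = 0.000000; V(3,-1) = 0.000000; V(3,+0) = 0.760000; V(3,+1) = 3.319746; V(3,+2) = 6.621541; V(3,+3) = 10.880500
Backward induction: V(k, j) = exp(-r*dt) * [p_u * V(k+1, j+1) + p_m * V(k+1, j) + p_d * V(k+1, j-1)]
  V(2,-2) = exp(-r*dt) * [p_u*0.000000 + p_m*0.000000 + p_d*0.000000] = 0.000000
  V(2,-1) = exp(-r*dt) * [p_u*0.760000 + p_m*0.000000 + p_d*0.000000] = 0.112832
  V(2,+0) = exp(-r*dt) * [p_u*3.319746 + p_m*0.760000 + p_d*0.000000] = 0.996413
  V(2,+1) = exp(-r*dt) * [p_u*6.621541 + p_m*3.319746 + p_d*0.760000] = 3.321559
  V(2,+2) = exp(-r*dt) * [p_u*10.880500 + p_m*6.621541 + p_d*3.319746] = 6.609498
  V(1,-1) = exp(-r*dt) * [p_u*0.996413 + p_m*0.112832 + p_d*0.000000] = 0.222690
  V(1,+0) = exp(-r*dt) * [p_u*3.321559 + p_m*0.996413 + p_d*0.112832] = 1.173950
  V(1,+1) = exp(-r*dt) * [p_u*6.609498 + p_m*3.321559 + p_d*0.996413] = 3.364193
  V(0,+0) = exp(-r*dt) * [p_u*3.364193 + p_m*1.173950 + p_d*0.222690] = 1.317994


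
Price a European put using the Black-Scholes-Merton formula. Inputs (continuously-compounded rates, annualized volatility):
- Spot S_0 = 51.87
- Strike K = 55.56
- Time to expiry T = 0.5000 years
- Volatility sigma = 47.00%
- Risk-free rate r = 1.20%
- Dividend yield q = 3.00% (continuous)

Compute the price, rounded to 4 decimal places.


d1 = (ln(S/K) + (r - q + 0.5*sigma^2) * T) / (sigma * sqrt(T)) = -0.06769548
d2 = d1 - sigma * sqrt(T) = -0.40003567
exp(-rT) = 0.99401796; exp(-qT) = 0.98511194
P = K * exp(-rT) * N(-d2) - S_0 * exp(-qT) * N(-d1)
N(-d1) = 0.52698598; N(-d2) = 0.65543488
P = 55.5600 * 0.99401796 * 0.65543488 - 51.8700 * 0.98511194 * 0.52698598 = 9.2703

Answer: Price = 9.2703


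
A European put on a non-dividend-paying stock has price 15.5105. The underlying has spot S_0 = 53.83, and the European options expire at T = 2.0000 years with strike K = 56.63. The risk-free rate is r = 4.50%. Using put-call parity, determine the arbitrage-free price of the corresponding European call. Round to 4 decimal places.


Answer: Call price = 17.5846

Derivation:
Put-call parity: C - P = S_0 * exp(-qT) - K * exp(-rT).
S_0 * exp(-qT) = 53.8300 * 1.00000000 = 53.83000000
K * exp(-rT) = 56.6300 * 0.91393119 = 51.75592302
C = P + S*exp(-qT) - K*exp(-rT)
C = 15.5105 + 53.83000000 - 51.75592302 = 17.5846


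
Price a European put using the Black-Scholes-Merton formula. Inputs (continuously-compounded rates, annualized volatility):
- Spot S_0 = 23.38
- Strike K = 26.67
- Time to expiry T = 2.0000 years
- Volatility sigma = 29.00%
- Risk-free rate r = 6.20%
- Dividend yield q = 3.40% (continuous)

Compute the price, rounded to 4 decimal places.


Answer: Price = 4.6085

Derivation:
d1 = (ln(S/K) + (r - q + 0.5*sigma^2) * T) / (sigma * sqrt(T)) = 0.02058319
d2 = d1 - sigma * sqrt(T) = -0.38953874
exp(-rT) = 0.88337984; exp(-qT) = 0.93426047
P = K * exp(-rT) * N(-d2) - S_0 * exp(-qT) * N(-d1)
N(-d1) = 0.49178907; N(-d2) = 0.65156117
P = 26.6700 * 0.88337984 * 0.65156117 - 23.3800 * 0.93426047 * 0.49178907 = 4.6085


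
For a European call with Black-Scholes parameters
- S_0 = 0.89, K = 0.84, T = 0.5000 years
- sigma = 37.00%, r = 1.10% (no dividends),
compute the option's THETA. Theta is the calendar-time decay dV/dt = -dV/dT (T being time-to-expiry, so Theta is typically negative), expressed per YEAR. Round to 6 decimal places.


d1 = 0.3728347435; d2 = 0.1112052344
phi(d1) = 0.3721562797; exp(-qT) = 1.0000000000; exp(-rT) = 0.9945150973
Theta = -S*exp(-qT)*phi(d1)*sigma/(2*sqrt(T)) - r*K*exp(-rT)*N(d2) + q*S*exp(-qT)*N(d1)
N(d1) = 0.6453642787; N(d2) = 0.5442731996; sqrt(T) = 0.7071067812
Term 1 = -0.8900 * 1.0000000000 * 0.3721562797 * 0.3700 / (2 * 0.7071067812) = -0.0866566876
Term 2 = -0.0110 * 0.8400 * 0.9945150973 * 0.5442731996 = -0.0050015003
Term 3 = 0 (no dividend yield, q = 0)
Theta = -0.0866566876 + (-0.0050015003) + (0.0000000000) = -0.091658

Answer: Theta = -0.091658


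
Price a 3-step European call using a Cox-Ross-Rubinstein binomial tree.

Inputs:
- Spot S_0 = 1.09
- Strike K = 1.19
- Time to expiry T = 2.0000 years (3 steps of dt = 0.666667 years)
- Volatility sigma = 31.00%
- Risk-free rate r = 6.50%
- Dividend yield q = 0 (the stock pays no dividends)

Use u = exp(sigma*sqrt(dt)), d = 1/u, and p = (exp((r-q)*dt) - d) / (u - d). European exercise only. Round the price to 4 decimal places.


dt = T/N = 0.666667
u = exp(sigma*sqrt(dt)) = 1.288030; d = 1/u = 0.776379
p = (exp((r-q)*dt) - d) / (u - d) = 0.523612
Discount per step: exp(-r*dt) = 0.957592
Stock lattice S(k, i) with i counting down-moves:
  k=0: S(0,0) = 1.0900
  k=1: S(1,0) = 1.4040; S(1,1) = 0.8463
  k=2: S(2,0) = 1.8083; S(2,1) = 1.0900; S(2,2) = 0.6570
  k=3: S(3,0) = 2.3292; S(3,1) = 1.4040; S(3,2) = 0.8463; S(3,3) = 0.5101
Terminal payoffs V(N, i) = max(S_T - K, 0):
  V(3,0) = 1.139188; V(3,1) = 0.213953; V(3,2) = 0.000000; V(3,3) = 0.000000
Backward induction: V(k, i) = exp(-r*dt) * [p * V(k+1, i) + (1-p) * V(k+1, i+1)].
  V(2,0) = exp(-r*dt) * [p*1.139188 + (1-p)*0.213953] = 0.668799
  V(2,1) = exp(-r*dt) * [p*0.213953 + (1-p)*0.000000] = 0.107277
  V(2,2) = exp(-r*dt) * [p*0.000000 + (1-p)*0.000000] = 0.000000
  V(1,0) = exp(-r*dt) * [p*0.668799 + (1-p)*0.107277] = 0.384279
  V(1,1) = exp(-r*dt) * [p*0.107277 + (1-p)*0.000000] = 0.053790
  V(0,0) = exp(-r*dt) * [p*0.384279 + (1-p)*0.053790] = 0.217218

Answer: Price = V(0,0) = 0.2172


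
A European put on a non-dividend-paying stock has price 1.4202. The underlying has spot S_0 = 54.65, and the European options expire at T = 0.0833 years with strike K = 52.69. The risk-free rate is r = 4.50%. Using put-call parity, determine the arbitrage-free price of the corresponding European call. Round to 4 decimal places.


Answer: Call price = 3.5773

Derivation:
Put-call parity: C - P = S_0 * exp(-qT) - K * exp(-rT).
S_0 * exp(-qT) = 54.6500 * 1.00000000 = 54.65000000
K * exp(-rT) = 52.6900 * 0.99625852 = 52.49286125
C = P + S*exp(-qT) - K*exp(-rT)
C = 1.4202 + 54.65000000 - 52.49286125 = 3.5773


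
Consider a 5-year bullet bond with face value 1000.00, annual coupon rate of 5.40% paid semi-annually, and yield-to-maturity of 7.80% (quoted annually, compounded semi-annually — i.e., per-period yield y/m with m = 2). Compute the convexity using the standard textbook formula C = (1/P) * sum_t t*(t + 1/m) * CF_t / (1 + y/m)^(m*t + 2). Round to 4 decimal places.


Answer: Convexity = 21.5343

Derivation:
Coupon per period c = face * coupon_rate / m = 27.000000
Periods per year m = 2; per-period yield y/m = 0.039000
Number of cashflows N = 10
Cashflows (t years, CF_t, discount factor 1/(1+y/m)^(m*t), PV):
  t = 0.5000: CF_t = 27.000000, DF = 0.962464, PV = 25.986526
  t = 1.0000: CF_t = 27.000000, DF = 0.926337, PV = 25.011093
  t = 1.5000: CF_t = 27.000000, DF = 0.891566, PV = 24.072274
  t = 2.0000: CF_t = 27.000000, DF = 0.858100, PV = 23.168695
  t = 2.5000: CF_t = 27.000000, DF = 0.825890, PV = 22.299033
  t = 3.0000: CF_t = 27.000000, DF = 0.794889, PV = 21.462014
  t = 3.5000: CF_t = 27.000000, DF = 0.765052, PV = 20.656414
  t = 4.0000: CF_t = 27.000000, DF = 0.736335, PV = 19.881053
  t = 4.5000: CF_t = 27.000000, DF = 0.708696, PV = 19.134796
  t = 5.0000: CF_t = 1027.000000, DF = 0.682094, PV = 700.511014
Price P = sum_t PV_t = 902.182912
Convexity numerator sum_t t*(t + 1/m) * CF_t / (1+y/m)^(m*t + 2):
  t = 0.5000: term = 12.036137
  t = 1.0000: term = 34.753043
  t = 1.5000: term = 66.897098
  t = 2.0000: term = 107.310071
  t = 2.5000: term = 154.923106
  t = 3.0000: term = 208.751057
  t = 3.5000: term = 267.887144
  t = 4.0000: term = 331.497909
  t = 4.5000: term = 398.818466
  t = 5.0000: term = 17845.000594
Convexity = (1/P) * sum = 19427.874625 / 902.182912 = 21.534297


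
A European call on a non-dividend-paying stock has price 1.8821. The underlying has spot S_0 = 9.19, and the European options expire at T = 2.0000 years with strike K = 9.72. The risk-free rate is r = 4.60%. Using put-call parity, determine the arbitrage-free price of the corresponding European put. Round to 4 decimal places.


Put-call parity: C - P = S_0 * exp(-qT) - K * exp(-rT).
S_0 * exp(-qT) = 9.1900 * 1.00000000 = 9.19000000
K * exp(-rT) = 9.7200 * 0.91210515 = 8.86566205
P = C - S*exp(-qT) + K*exp(-rT)
P = 1.8821 - 9.19000000 + 8.86566205 = 1.5578

Answer: Put price = 1.5578


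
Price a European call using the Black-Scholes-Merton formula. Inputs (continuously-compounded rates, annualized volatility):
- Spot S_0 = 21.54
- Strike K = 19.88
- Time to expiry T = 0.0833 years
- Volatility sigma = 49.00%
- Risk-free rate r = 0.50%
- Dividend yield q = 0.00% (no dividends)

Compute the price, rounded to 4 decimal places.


Answer: Price = 2.1856

Derivation:
d1 = (ln(S/K) + (r - q + 0.5*sigma^2) * T) / (sigma * sqrt(T)) = 0.64073341
d2 = d1 - sigma * sqrt(T) = 0.49931089
exp(-rT) = 0.99958359; exp(-qT) = 1.00000000
C = S_0 * exp(-qT) * N(d1) - K * exp(-rT) * N(d2)
N(d1) = 0.73915205; N(d2) = 0.69121981
C = 21.5400 * 1.00000000 * 0.73915205 - 19.8800 * 0.99958359 * 0.69121981 = 2.1856


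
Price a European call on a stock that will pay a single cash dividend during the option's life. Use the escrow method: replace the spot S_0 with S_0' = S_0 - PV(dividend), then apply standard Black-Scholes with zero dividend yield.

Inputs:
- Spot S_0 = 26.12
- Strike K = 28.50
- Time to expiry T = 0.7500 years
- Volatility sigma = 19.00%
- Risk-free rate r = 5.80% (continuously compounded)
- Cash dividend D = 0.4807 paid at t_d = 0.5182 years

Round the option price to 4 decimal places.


Answer: Price = 1.0394

Derivation:
PV(D) = D * exp(-r * t_d) = 0.4807 * 0.97039158 = 0.46646723
S_0' = S_0 - PV(D) = 26.1200 - 0.46646723 = 25.65353277
d1 = (ln(S_0'/K) + (r + sigma^2/2)*T) / (sigma*sqrt(T)) = -0.29283993
d2 = d1 - sigma*sqrt(T) = -0.45738476
exp(-rT) = 0.95743255
N(d1) = 0.38482225; N(d2) = 0.32369726
C = S_0' * N(d1) - K * exp(-rT) * N(d2) = 25.65353277 * 0.38482225 - 28.5000 * 0.95743255 * 0.32369726 = 1.0394


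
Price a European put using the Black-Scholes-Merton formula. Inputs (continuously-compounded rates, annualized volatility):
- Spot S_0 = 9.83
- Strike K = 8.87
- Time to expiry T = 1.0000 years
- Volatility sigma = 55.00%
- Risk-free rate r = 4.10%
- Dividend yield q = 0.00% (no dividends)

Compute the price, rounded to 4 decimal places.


d1 = (ln(S/K) + (r - q + 0.5*sigma^2) * T) / (sigma * sqrt(T)) = 0.53638934
d2 = d1 - sigma * sqrt(T) = -0.01361066
exp(-rT) = 0.95982913; exp(-qT) = 1.00000000
P = K * exp(-rT) * N(-d2) - S_0 * exp(-qT) * N(-d1)
N(-d1) = 0.29584475; N(-d2) = 0.50542970
P = 8.8700 * 0.95982913 * 0.50542970 - 9.8300 * 1.00000000 * 0.29584475 = 1.3949

Answer: Price = 1.3949


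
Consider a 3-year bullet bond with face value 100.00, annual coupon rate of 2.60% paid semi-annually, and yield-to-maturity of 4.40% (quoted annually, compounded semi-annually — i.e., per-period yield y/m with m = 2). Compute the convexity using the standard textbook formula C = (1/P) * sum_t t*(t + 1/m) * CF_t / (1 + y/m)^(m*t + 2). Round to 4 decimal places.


Answer: Convexity = 9.6183

Derivation:
Coupon per period c = face * coupon_rate / m = 1.300000
Periods per year m = 2; per-period yield y/m = 0.022000
Number of cashflows N = 6
Cashflows (t years, CF_t, discount factor 1/(1+y/m)^(m*t), PV):
  t = 0.5000: CF_t = 1.300000, DF = 0.978474, PV = 1.272016
  t = 1.0000: CF_t = 1.300000, DF = 0.957411, PV = 1.244634
  t = 1.5000: CF_t = 1.300000, DF = 0.936801, PV = 1.217841
  t = 2.0000: CF_t = 1.300000, DF = 0.916635, PV = 1.191625
  t = 2.5000: CF_t = 1.300000, DF = 0.896903, PV = 1.165974
  t = 3.0000: CF_t = 101.300000, DF = 0.877596, PV = 88.900473
Price P = sum_t PV_t = 94.992563
Convexity numerator sum_t t*(t + 1/m) * CF_t / (1+y/m)^(m*t + 2):
  t = 0.5000: term = 0.608921
  t = 1.0000: term = 1.787438
  t = 1.5000: term = 3.497922
  t = 2.0000: term = 5.704374
  t = 2.5000: term = 8.372369
  t = 3.0000: term = 893.699630
Convexity = (1/P) * sum = 913.670653 / 94.992563 = 9.618339


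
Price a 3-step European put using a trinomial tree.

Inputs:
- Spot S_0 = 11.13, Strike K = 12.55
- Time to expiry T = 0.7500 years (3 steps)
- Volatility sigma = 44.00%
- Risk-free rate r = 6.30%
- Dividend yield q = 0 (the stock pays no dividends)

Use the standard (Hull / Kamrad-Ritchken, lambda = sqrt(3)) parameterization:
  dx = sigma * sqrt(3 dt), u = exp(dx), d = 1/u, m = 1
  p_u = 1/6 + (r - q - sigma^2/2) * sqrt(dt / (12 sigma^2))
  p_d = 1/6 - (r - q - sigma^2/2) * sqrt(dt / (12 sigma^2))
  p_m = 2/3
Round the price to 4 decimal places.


Answer: Price = V(0,0) = 2.2306

Derivation:
dt = T/N = 0.250000; dx = sigma*sqrt(3*dt) = 0.381051
u = exp(dx) = 1.463823; d = 1/u = 0.683143
p_u = 0.155579, p_m = 0.666667, p_d = 0.177754
Discount per step: exp(-r*dt) = 0.984373
Stock lattice S(k, j) with j the centered position index:
  k=0: S(0,+0) = 11.1300
  k=1: S(1,-1) = 7.6034; S(1,+0) = 11.1300; S(1,+1) = 16.2923
  k=2: S(2,-2) = 5.1942; S(2,-1) = 7.6034; S(2,+0) = 11.1300; S(2,+1) = 16.2923; S(2,+2) = 23.8491
  k=3: S(3,-3) = 3.5484; S(3,-2) = 5.1942; S(3,-1) = 7.6034; S(3,+0) = 11.1300; S(3,+1) = 16.2923; S(3,+2) = 23.8491; S(3,+3) = 34.9109
Terminal payoffs V(N, j) = max(K - S_T, 0):
  V(3,-3) = 9.001622; V(3,-2) = 7.355804; V(3,-1) = 4.946619; V(3,+0) = 1.420000; V(3,+1) = 0.000000; V(3,+2) = 0.000000; V(3,+3) = 0.000000
Backward induction: V(k, j) = exp(-r*dt) * [p_u * V(k+1, j+1) + p_m * V(k+1, j) + p_d * V(k+1, j-1)]
  V(2,-2) = exp(-r*dt) * [p_u*4.946619 + p_m*7.355804 + p_d*9.001622] = 7.159876
  V(2,-1) = exp(-r*dt) * [p_u*1.420000 + p_m*4.946619 + p_d*7.355804] = 4.750778
  V(2,+0) = exp(-r*dt) * [p_u*0.000000 + p_m*1.420000 + p_d*4.946619] = 1.797417
  V(2,+1) = exp(-r*dt) * [p_u*0.000000 + p_m*0.000000 + p_d*1.420000] = 0.248467
  V(2,+2) = exp(-r*dt) * [p_u*0.000000 + p_m*0.000000 + p_d*0.000000] = 0.000000
  V(1,-1) = exp(-r*dt) * [p_u*1.797417 + p_m*4.750778 + p_d*7.159876] = 4.645775
  V(1,+0) = exp(-r*dt) * [p_u*0.248467 + p_m*1.797417 + p_d*4.750778] = 2.048880
  V(1,+1) = exp(-r*dt) * [p_u*0.000000 + p_m*0.248467 + p_d*1.797417] = 0.477562
  V(0,+0) = exp(-r*dt) * [p_u*0.477562 + p_m*2.048880 + p_d*4.645775] = 2.230616


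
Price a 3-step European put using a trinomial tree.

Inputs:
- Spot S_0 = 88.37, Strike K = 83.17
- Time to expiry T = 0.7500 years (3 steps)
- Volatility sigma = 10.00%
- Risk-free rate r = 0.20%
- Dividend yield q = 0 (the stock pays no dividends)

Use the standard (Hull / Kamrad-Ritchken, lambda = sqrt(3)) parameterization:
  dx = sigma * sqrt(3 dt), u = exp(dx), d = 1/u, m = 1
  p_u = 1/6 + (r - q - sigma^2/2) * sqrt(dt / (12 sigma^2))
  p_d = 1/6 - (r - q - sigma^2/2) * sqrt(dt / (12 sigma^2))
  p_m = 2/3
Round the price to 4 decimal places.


dt = T/N = 0.250000; dx = sigma*sqrt(3*dt) = 0.086603
u = exp(dx) = 1.090463; d = 1/u = 0.917042
p_u = 0.162337, p_m = 0.666667, p_d = 0.170997
Discount per step: exp(-r*dt) = 0.999500
Stock lattice S(k, j) with j the centered position index:
  k=0: S(0,+0) = 88.3700
  k=1: S(1,-1) = 81.0390; S(1,+0) = 88.3700; S(1,+1) = 96.3642
  k=2: S(2,-2) = 74.3161; S(2,-1) = 81.0390; S(2,+0) = 88.3700; S(2,+1) = 96.3642; S(2,+2) = 105.0816
  k=3: S(3,-3) = 68.1509; S(3,-2) = 74.3161; S(3,-1) = 81.0390; S(3,+0) = 88.3700; S(3,+1) = 96.3642; S(3,+2) = 105.0816; S(3,+3) = 114.5877
Terminal payoffs V(N, j) = max(K - S_T, 0):
  V(3,-3) = 15.019062; V(3,-2) = 8.853911; V(3,-1) = 2.131042; V(3,+0) = 0.000000; V(3,+1) = 0.000000; V(3,+2) = 0.000000; V(3,+3) = 0.000000
Backward induction: V(k, j) = exp(-r*dt) * [p_u * V(k+1, j+1) + p_m * V(k+1, j) + p_d * V(k+1, j-1)]
  V(2,-2) = exp(-r*dt) * [p_u*2.131042 + p_m*8.853911 + p_d*15.019062] = 8.812358
  V(2,-1) = exp(-r*dt) * [p_u*0.000000 + p_m*2.131042 + p_d*8.853911] = 2.933218
  V(2,+0) = exp(-r*dt) * [p_u*0.000000 + p_m*0.000000 + p_d*2.131042] = 0.364219
  V(2,+1) = exp(-r*dt) * [p_u*0.000000 + p_m*0.000000 + p_d*0.000000] = 0.000000
  V(2,+2) = exp(-r*dt) * [p_u*0.000000 + p_m*0.000000 + p_d*0.000000] = 0.000000
  V(1,-1) = exp(-r*dt) * [p_u*0.364219 + p_m*2.933218 + p_d*8.812358] = 3.519729
  V(1,+0) = exp(-r*dt) * [p_u*0.000000 + p_m*0.364219 + p_d*2.933218] = 0.744012
  V(1,+1) = exp(-r*dt) * [p_u*0.000000 + p_m*0.000000 + p_d*0.364219] = 0.062249
  V(0,+0) = exp(-r*dt) * [p_u*0.062249 + p_m*0.744012 + p_d*3.519729] = 1.107422

Answer: Price = V(0,0) = 1.1074


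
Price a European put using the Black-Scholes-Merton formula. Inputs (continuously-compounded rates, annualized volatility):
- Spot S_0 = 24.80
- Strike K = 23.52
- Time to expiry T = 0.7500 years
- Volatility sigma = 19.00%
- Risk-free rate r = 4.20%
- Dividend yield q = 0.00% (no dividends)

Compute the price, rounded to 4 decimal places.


Answer: Price = 0.7563

Derivation:
d1 = (ln(S/K) + (r - q + 0.5*sigma^2) * T) / (sigma * sqrt(T)) = 0.59576489
d2 = d1 - sigma * sqrt(T) = 0.43122006
exp(-rT) = 0.96899096; exp(-qT) = 1.00000000
P = K * exp(-rT) * N(-d2) - S_0 * exp(-qT) * N(-d1)
N(-d1) = 0.27566615; N(-d2) = 0.33315418
P = 23.5200 * 0.96899096 * 0.33315418 - 24.8000 * 1.00000000 * 0.27566615 = 0.7563


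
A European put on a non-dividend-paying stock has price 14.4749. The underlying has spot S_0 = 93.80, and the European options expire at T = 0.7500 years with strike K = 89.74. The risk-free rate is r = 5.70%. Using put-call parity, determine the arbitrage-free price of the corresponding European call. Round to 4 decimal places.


Answer: Call price = 22.2904

Derivation:
Put-call parity: C - P = S_0 * exp(-qT) - K * exp(-rT).
S_0 * exp(-qT) = 93.8000 * 1.00000000 = 93.80000000
K * exp(-rT) = 89.7400 * 0.95815090 = 85.98446157
C = P + S*exp(-qT) - K*exp(-rT)
C = 14.4749 + 93.80000000 - 85.98446157 = 22.2904


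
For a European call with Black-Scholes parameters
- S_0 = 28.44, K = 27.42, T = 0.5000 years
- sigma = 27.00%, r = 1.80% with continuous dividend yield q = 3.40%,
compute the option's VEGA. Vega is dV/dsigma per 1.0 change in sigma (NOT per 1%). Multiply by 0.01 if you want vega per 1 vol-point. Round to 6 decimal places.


d1 = 0.2448628591; d2 = 0.0539440282
phi(d1) = 0.3871599193; exp(-qT) = 0.9831436846; exp(-rT) = 0.9910403788
Vega = S * exp(-qT) * phi(d1) * sqrt(T) = 28.4400 * 0.9831436846 * 0.3871599193 * 0.7071067812 = 7.654591

Answer: Vega = 7.654591


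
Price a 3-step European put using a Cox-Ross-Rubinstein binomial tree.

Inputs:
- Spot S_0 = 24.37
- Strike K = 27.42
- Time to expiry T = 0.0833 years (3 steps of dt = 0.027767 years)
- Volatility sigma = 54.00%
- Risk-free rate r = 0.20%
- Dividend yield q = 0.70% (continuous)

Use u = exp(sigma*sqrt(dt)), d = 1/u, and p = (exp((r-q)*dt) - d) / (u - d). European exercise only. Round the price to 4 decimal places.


Answer: Price = V(0,0) = 3.5474

Derivation:
dt = T/N = 0.027767
u = exp(sigma*sqrt(dt)) = 1.094155; d = 1/u = 0.913948
p = (exp((r-q)*dt) - d) / (u - d) = 0.476749
Discount per step: exp(-r*dt) = 0.999944
Stock lattice S(k, i) with i counting down-moves:
  k=0: S(0,0) = 24.3700
  k=1: S(1,0) = 26.6645; S(1,1) = 22.2729
  k=2: S(2,0) = 29.1751; S(2,1) = 24.3700; S(2,2) = 20.3563
  k=3: S(3,0) = 31.9221; S(3,1) = 26.6645; S(3,2) = 22.2729; S(3,3) = 18.6046
Terminal payoffs V(N, i) = max(K - S_T, 0):
  V(3,0) = 0.000000; V(3,1) = 0.755453; V(3,2) = 5.147096; V(3,3) = 8.815437
Backward induction: V(k, i) = exp(-r*dt) * [p * V(k+1, i) + (1-p) * V(k+1, i+1)].
  V(2,0) = exp(-r*dt) * [p*0.000000 + (1-p)*0.755453] = 0.395269
  V(2,1) = exp(-r*dt) * [p*0.755453 + (1-p)*5.147096] = 3.053214
  V(2,2) = exp(-r*dt) * [p*5.147096 + (1-p)*8.815437] = 7.066166
  V(1,0) = exp(-r*dt) * [p*0.395269 + (1-p)*3.053214] = 1.785941
  V(1,1) = exp(-r*dt) * [p*3.053214 + (1-p)*7.066166] = 5.152707
  V(0,0) = exp(-r*dt) * [p*1.785941 + (1-p)*5.152707] = 3.547407


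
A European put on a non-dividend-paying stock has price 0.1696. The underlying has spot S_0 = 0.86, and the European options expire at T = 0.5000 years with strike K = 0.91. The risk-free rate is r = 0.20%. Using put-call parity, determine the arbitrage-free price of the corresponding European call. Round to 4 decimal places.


Answer: Call price = 0.1205

Derivation:
Put-call parity: C - P = S_0 * exp(-qT) - K * exp(-rT).
S_0 * exp(-qT) = 0.8600 * 1.00000000 = 0.86000000
K * exp(-rT) = 0.9100 * 0.99900050 = 0.90909045
C = P + S*exp(-qT) - K*exp(-rT)
C = 0.1696 + 0.86000000 - 0.90909045 = 0.1205


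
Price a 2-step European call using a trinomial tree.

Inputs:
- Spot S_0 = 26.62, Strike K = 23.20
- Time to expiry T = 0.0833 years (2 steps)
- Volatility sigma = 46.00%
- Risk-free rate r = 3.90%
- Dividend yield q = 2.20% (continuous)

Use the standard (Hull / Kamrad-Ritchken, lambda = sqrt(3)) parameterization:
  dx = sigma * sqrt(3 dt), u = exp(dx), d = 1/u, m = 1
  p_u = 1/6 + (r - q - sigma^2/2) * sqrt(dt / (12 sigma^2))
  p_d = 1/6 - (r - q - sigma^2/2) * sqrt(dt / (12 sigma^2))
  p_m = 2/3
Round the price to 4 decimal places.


dt = T/N = 0.041650; dx = sigma*sqrt(3*dt) = 0.162602
u = exp(dx) = 1.176568; d = 1/u = 0.849929
p_u = 0.155294, p_m = 0.666667, p_d = 0.178040
Discount per step: exp(-r*dt) = 0.998377
Stock lattice S(k, j) with j the centered position index:
  k=0: S(0,+0) = 26.6200
  k=1: S(1,-1) = 22.6251; S(1,+0) = 26.6200; S(1,+1) = 31.3202
  k=2: S(2,-2) = 19.2298; S(2,-1) = 22.6251; S(2,+0) = 26.6200; S(2,+1) = 31.3202; S(2,+2) = 36.8504
Terminal payoffs V(N, j) = max(S_T - K, 0):
  V(2,-2) = 0.000000; V(2,-1) = 0.000000; V(2,+0) = 3.420000; V(2,+1) = 8.120250; V(2,+2) = 13.650415
Backward induction: V(k, j) = exp(-r*dt) * [p_u * V(k+1, j+1) + p_m * V(k+1, j) + p_d * V(k+1, j-1)]
  V(1,-1) = exp(-r*dt) * [p_u*3.420000 + p_m*0.000000 + p_d*0.000000] = 0.530243
  V(1,+0) = exp(-r*dt) * [p_u*8.120250 + p_m*3.420000 + p_d*0.000000] = 3.535277
  V(1,+1) = exp(-r*dt) * [p_u*13.650415 + p_m*8.120250 + p_d*3.420000] = 8.129004
  V(0,+0) = exp(-r*dt) * [p_u*8.129004 + p_m*3.535277 + p_d*0.530243] = 3.707612

Answer: Price = V(0,0) = 3.7076


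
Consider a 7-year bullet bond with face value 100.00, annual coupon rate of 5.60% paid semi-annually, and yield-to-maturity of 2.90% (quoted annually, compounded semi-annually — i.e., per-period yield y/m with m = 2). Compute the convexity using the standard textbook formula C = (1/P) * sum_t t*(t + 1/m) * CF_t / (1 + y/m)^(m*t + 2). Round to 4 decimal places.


Answer: Convexity = 41.2243

Derivation:
Coupon per period c = face * coupon_rate / m = 2.800000
Periods per year m = 2; per-period yield y/m = 0.014500
Number of cashflows N = 14
Cashflows (t years, CF_t, discount factor 1/(1+y/m)^(m*t), PV):
  t = 0.5000: CF_t = 2.800000, DF = 0.985707, PV = 2.759980
  t = 1.0000: CF_t = 2.800000, DF = 0.971619, PV = 2.720533
  t = 1.5000: CF_t = 2.800000, DF = 0.957732, PV = 2.681649
  t = 2.0000: CF_t = 2.800000, DF = 0.944043, PV = 2.643321
  t = 2.5000: CF_t = 2.800000, DF = 0.930550, PV = 2.605540
  t = 3.0000: CF_t = 2.800000, DF = 0.917250, PV = 2.568300
  t = 3.5000: CF_t = 2.800000, DF = 0.904140, PV = 2.531592
  t = 4.0000: CF_t = 2.800000, DF = 0.891217, PV = 2.495408
  t = 4.5000: CF_t = 2.800000, DF = 0.878479, PV = 2.459742
  t = 5.0000: CF_t = 2.800000, DF = 0.865923, PV = 2.424586
  t = 5.5000: CF_t = 2.800000, DF = 0.853547, PV = 2.389932
  t = 6.0000: CF_t = 2.800000, DF = 0.841347, PV = 2.355773
  t = 6.5000: CF_t = 2.800000, DF = 0.829322, PV = 2.322102
  t = 7.0000: CF_t = 102.800000, DF = 0.817469, PV = 84.035811
Price P = sum_t PV_t = 116.994268
Convexity numerator sum_t t*(t + 1/m) * CF_t / (1+y/m)^(m*t + 2):
  t = 0.5000: term = 1.340824
  t = 1.0000: term = 3.964981
  t = 1.5000: term = 7.816621
  t = 2.0000: term = 12.841499
  t = 2.5000: term = 18.986938
  t = 3.0000: term = 26.201787
  t = 3.5000: term = 34.436389
  t = 4.0000: term = 43.642540
  t = 4.5000: term = 53.773460
  t = 5.0000: term = 64.783754
  t = 5.5000: term = 76.629379
  t = 6.0000: term = 89.267612
  t = 6.5000: term = 102.657021
  t = 7.0000: term = 4286.665505
Convexity = (1/P) * sum = 4823.008311 / 116.994268 = 41.224313
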